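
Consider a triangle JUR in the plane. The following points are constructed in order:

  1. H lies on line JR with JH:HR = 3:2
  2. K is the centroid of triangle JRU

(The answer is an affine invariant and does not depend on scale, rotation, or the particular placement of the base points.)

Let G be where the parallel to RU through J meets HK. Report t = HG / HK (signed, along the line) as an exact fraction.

t = -9

Work in coordinates with J = (0, 0), U = (1, 0), R = (0, 1).
1. H lies on line JR with JH:HR = 3:2 ⇒ H = (0, 3/5)
2. K is the centroid of triangle JRU ⇒ K = (1/3, 1/3)
through J parallel to RU: direction (1, -1); meets HK at G = (-3, 3)
G = H + t·(K−H) with t = -9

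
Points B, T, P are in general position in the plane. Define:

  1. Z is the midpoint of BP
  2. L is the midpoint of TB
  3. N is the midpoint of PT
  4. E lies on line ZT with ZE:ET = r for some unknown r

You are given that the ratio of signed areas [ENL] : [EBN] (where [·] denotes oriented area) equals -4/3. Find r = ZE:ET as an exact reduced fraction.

r = 1/5

Work in coordinates with B = (0, 0), T = (1, 0), P = (0, 1).
1. Z is the midpoint of BP ⇒ Z = (0, 1/2)
2. L is the midpoint of TB ⇒ L = (1/2, 0)
3. N is the midpoint of PT ⇒ N = (1/2, 1/2)
4. With ZE:ET = r, write λ = r/(r+1) so E = Z + λ·(T−Z); E is affine-linear in λ
Every point depending on E is an affine combination of E and λ-independent points, so each such coordinate is linear in λ; the λ² term in each signed area is a multiple of (T−Z)×(T−Z) = 0, so 2·[ENL] and 2·[EBN] are each linear in λ. Evaluating at λ=0 and λ=1:
  2·[ENL] = 1/2·λ − 1/4,   2·[EBN] = -3/4·λ + 1/4
So [ENL]:[EBN] = (1/2·λ − 1/4) / (-3/4·λ + 1/4). Setting this equal to -4/3:
  1/2·λ − 1/4 = -4/3·(-3/4·λ + 1/4)  ⇒  λ = 1/6
Then r = λ/(1−λ) = (1/6)/(5/6) = 1/5. Check: with r = 1/5, E = (1/6, 5/12) and [ENL]:[EBN] = -4/3 as required.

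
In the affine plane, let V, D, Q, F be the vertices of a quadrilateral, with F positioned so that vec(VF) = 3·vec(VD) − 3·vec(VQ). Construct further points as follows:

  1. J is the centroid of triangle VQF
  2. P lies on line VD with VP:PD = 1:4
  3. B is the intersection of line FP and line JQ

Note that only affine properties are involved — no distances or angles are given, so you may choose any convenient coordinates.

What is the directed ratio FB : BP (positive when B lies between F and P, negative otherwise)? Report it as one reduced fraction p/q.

Work in coordinates with V = (0, 0), D = (1, 0), Q = (0, 1), F = (3, -3).
1. J is the centroid of triangle VQF ⇒ J = (1, -2/3)
2. P lies on line VD with VP:PD = 1:4 ⇒ P = (1/5, 0)
3. B is the intersection of line FP and line JQ ⇒ B = (33/25, -6/5)
B = F + t·(P−F) with t = 3/5, so FB:BP = t:(1−t) = 3/5:2/5

FB:BP = 3/2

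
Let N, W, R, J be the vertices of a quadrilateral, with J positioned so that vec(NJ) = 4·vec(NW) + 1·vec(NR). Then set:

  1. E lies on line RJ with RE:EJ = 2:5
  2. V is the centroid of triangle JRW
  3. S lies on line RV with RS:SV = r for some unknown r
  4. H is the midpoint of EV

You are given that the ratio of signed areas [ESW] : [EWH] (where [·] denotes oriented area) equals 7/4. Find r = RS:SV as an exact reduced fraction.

r = 3/5

Assign N = (0, 0), W = (1, 0), R = (0, 1), J = (4, 1) — the answer is frame-independent, so this choice is without loss of generality.
1. E lies on line RJ with RE:EJ = 2:5 ⇒ E = (8/7, 1)
2. V is the centroid of triangle JRW ⇒ V = (5/3, 2/3)
3. With RS:SV = r, write λ = r/(r+1) so S = R + λ·(V−R); S is affine-linear in λ
4. H is the midpoint of EV ⇒ H = (59/42, 5/6)
Every point depending on S is an affine combination of S and λ-independent points, so each such coordinate is linear in λ; the λ² term in each signed area is a multiple of (V−R)×(V−R) = 0, so 2·[ESW] and 2·[EWH] are each linear in λ. Evaluating at λ=0 and λ=1:
  2·[ESW] = -12/7·λ + 8/7,   2·[EWH] = 2/7
So [ESW]:[EWH] = (-12/7·λ + 8/7) / (2/7). Setting this equal to 7/4:
  -12/7·λ + 8/7 = 7/4·(2/7)  ⇒  λ = 3/8
Then r = λ/(1−λ) = (3/8)/(5/8) = 3/5. Check: with r = 3/5, S = (5/8, 7/8) and [ESW]:[EWH] = 7/4 as required.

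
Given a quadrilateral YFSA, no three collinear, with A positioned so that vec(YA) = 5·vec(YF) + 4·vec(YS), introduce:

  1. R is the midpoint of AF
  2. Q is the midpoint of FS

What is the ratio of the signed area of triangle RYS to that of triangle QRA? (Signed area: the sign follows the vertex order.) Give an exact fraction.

Work in coordinates with Y = (0, 0), F = (1, 0), S = (0, 1), A = (5, 4).
1. R is the midpoint of AF ⇒ R = (3, 2)
2. Q is the midpoint of FS ⇒ Q = (1/2, 1/2)
2·[RYS] = -3, 2·[QRA] = 2
[RYS]:[QRA] = -3:2 = -3/2

[RYS]:[QRA] = -3/2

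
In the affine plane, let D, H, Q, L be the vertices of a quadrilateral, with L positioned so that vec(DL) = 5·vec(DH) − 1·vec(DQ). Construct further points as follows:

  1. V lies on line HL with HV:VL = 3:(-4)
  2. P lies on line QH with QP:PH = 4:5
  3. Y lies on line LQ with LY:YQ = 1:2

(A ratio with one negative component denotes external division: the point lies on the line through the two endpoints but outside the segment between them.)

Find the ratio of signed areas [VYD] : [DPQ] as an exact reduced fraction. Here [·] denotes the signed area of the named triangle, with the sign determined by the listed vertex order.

Choose coordinates D = (0, 0), H = (1, 0), Q = (0, 1), L = (5, -1).
1. V lies on line HL with HV:VL = 3:(-4) ⇒ V = (-11, 3)
2. P lies on line QH with QP:PH = 4:5 ⇒ P = (4/9, 5/9)
3. Y lies on line LQ with LY:YQ = 1:2 ⇒ Y = (10/3, -1/3)
2·[VYD] = -19/3, 2·[DPQ] = 4/9
[VYD]:[DPQ] = -19/3:4/9 = -57/4

[VYD]:[DPQ] = -57/4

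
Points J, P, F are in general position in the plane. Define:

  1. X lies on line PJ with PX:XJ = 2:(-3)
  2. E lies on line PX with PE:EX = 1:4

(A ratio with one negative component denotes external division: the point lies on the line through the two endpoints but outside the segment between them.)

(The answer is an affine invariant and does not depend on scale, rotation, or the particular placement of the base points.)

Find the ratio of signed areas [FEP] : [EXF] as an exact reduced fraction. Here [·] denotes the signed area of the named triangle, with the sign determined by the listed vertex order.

Assign J = (0, 0), P = (1, 0), F = (0, 1) — the answer is frame-independent, so this choice is without loss of generality.
1. X lies on line PJ with PX:XJ = 2:(-3) ⇒ X = (3, 0)
2. E lies on line PX with PE:EX = 1:4 ⇒ E = (7/5, 0)
2·[FEP] = -2/5, 2·[EXF] = 8/5
[FEP]:[EXF] = -2/5:8/5 = -1/4

[FEP]:[EXF] = -1/4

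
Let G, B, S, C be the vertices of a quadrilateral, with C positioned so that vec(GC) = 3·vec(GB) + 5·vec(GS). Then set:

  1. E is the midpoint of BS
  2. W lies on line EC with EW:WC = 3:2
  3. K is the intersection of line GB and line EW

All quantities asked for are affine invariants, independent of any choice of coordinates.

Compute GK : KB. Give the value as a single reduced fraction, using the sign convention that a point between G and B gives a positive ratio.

GK:KB = 2/7

Assign G = (0, 0), B = (1, 0), S = (0, 1), C = (3, 5) — the answer is frame-independent, so this choice is without loss of generality.
1. E is the midpoint of BS ⇒ E = (1/2, 1/2)
2. W lies on line EC with EW:WC = 3:2 ⇒ W = (2, 16/5)
3. K is the intersection of line GB and line EW ⇒ K = (2/9, 0)
K = G + t·(B−G) with t = 2/9, so GK:KB = t:(1−t) = 2/9:7/9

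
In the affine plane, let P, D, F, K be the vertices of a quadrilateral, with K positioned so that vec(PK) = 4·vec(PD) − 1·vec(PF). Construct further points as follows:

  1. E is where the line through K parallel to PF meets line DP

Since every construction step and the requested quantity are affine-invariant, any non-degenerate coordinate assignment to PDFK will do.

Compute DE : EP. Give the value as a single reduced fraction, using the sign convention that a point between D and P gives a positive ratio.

Assign P = (0, 0), D = (1, 0), F = (0, 1), K = (4, -1) — the answer is frame-independent, so this choice is without loss of generality.
1. E is where the line through K parallel to PF meets line DP ⇒ E = (4, 0)
E = D + t·(P−D) with t = -3, so DE:EP = t:(1−t) = -3:4

DE:EP = -3/4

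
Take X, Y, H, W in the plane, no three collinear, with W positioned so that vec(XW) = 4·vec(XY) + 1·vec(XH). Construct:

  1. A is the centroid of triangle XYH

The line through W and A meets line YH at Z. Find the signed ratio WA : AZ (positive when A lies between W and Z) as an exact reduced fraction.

Choose coordinates X = (0, 0), Y = (1, 0), H = (0, 1), W = (4, 1).
1. A is the centroid of triangle XYH ⇒ A = (1/3, 1/3)
line WA meets YH at Z = (8/13, 5/13)
A = W + t·(Z−W) with t = 13/12, so WA:AZ = 13/12:-1/12

WA:AZ = -13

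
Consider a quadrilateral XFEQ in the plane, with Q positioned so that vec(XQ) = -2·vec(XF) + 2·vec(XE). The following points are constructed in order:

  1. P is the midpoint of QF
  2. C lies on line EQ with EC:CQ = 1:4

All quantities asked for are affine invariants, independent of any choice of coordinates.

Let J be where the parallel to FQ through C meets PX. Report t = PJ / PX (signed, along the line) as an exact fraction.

Work in coordinates with X = (0, 0), F = (1, 0), E = (0, 1), Q = (-2, 2).
1. P is the midpoint of QF ⇒ P = (-1/2, 1)
2. C lies on line EQ with EC:CQ = 1:4 ⇒ C = (-2/5, 6/5)
through C parallel to FQ: direction (-3, 2); meets PX at J = (-7/10, 7/5)
J = P + t·(X−P) with t = -2/5

t = -2/5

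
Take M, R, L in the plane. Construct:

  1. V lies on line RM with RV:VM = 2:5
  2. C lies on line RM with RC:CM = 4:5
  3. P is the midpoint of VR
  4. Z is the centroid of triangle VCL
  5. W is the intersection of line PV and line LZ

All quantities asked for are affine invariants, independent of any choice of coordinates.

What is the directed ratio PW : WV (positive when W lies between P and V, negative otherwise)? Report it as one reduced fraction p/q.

Work in coordinates with M = (0, 0), R = (1, 0), L = (0, 1).
1. V lies on line RM with RV:VM = 2:5 ⇒ V = (5/7, 0)
2. C lies on line RM with RC:CM = 4:5 ⇒ C = (5/9, 0)
3. P is the midpoint of VR ⇒ P = (6/7, 0)
4. Z is the centroid of triangle VCL ⇒ Z = (80/189, 1/3)
5. W is the intersection of line PV and line LZ ⇒ W = (40/63, 0)
W = P + t·(V−P) with t = 14/9, so PW:WV = t:(1−t) = 14/9:-5/9

PW:WV = -14/5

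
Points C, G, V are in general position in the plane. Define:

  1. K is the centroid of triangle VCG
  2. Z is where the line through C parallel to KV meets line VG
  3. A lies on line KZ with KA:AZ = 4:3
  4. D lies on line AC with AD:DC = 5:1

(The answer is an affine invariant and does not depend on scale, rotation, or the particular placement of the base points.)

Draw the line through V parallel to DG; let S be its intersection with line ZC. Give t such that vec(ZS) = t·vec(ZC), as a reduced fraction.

t = 4/9

Assign C = (0, 0), G = (1, 0), V = (0, 1) — the answer is frame-independent, so this choice is without loss of generality.
1. K is the centroid of triangle VCG ⇒ K = (1/3, 1/3)
2. Z is where the line through C parallel to KV meets line VG ⇒ Z = (-1, 2)
3. A lies on line KZ with KA:AZ = 4:3 ⇒ A = (-3/7, 9/7)
4. D lies on line AC with AD:DC = 5:1 ⇒ D = (-1/14, 3/14)
through V parallel to DG: direction (15/14, -3/14); meets ZC at S = (-5/9, 10/9)
S = Z + t·(C−Z) with t = 4/9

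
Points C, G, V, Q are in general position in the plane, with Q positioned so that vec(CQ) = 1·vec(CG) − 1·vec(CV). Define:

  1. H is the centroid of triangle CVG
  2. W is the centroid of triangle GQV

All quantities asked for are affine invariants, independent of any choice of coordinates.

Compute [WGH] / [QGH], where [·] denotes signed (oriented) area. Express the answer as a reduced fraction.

[WGH]:[QGH] = 1/6

Set C = (0, 0), G = (1, 0), V = (0, 1), Q = (1, -1); any affine frame gives the same invariant.
1. H is the centroid of triangle CVG ⇒ H = (1/3, 1/3)
2. W is the centroid of triangle GQV ⇒ W = (2/3, 0)
2·[WGH] = 1/9, 2·[QGH] = 2/3
[WGH]:[QGH] = 1/9:2/3 = 1/6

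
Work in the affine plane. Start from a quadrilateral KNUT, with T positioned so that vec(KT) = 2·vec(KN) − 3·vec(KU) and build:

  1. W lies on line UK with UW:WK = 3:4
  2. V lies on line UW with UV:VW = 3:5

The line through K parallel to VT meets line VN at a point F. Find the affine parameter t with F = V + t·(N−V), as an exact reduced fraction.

t = -94/121

Work in coordinates with K = (0, 0), N = (1, 0), U = (0, 1), T = (2, -3).
1. W lies on line UK with UW:WK = 3:4 ⇒ W = (0, 4/7)
2. V lies on line UW with UV:VW = 3:5 ⇒ V = (0, 47/56)
through K parallel to VT: direction (2, -215/56); meets VN at F = (-94/121, 10105/6776)
F = V + t·(N−V) with t = -94/121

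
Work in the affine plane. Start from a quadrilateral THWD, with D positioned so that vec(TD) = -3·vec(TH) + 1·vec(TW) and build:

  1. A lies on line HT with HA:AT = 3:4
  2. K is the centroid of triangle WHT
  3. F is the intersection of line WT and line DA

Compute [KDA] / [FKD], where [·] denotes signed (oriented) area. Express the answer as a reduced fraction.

[KDA]:[FKD] = 25/21

Work in coordinates with T = (0, 0), H = (1, 0), W = (0, 1), D = (-3, 1).
1. A lies on line HT with HA:AT = 3:4 ⇒ A = (4/7, 0)
2. K is the centroid of triangle WHT ⇒ K = (1/3, 1/3)
3. F is the intersection of line WT and line DA ⇒ F = (0, 4/25)
2·[KDA] = 20/21, 2·[FKD] = 4/5
[KDA]:[FKD] = 20/21:4/5 = 25/21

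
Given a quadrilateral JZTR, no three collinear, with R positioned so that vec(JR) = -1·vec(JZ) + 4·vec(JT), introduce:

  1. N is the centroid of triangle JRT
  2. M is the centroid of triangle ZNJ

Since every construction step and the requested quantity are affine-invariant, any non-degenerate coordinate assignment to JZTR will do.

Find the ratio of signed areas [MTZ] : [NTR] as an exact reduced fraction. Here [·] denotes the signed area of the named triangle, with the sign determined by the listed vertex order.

Set J = (0, 0), Z = (1, 0), T = (0, 1), R = (-1, 4); any affine frame gives the same invariant.
1. N is the centroid of triangle JRT ⇒ N = (-1/3, 5/3)
2. M is the centroid of triangle ZNJ ⇒ M = (2/9, 5/9)
2·[MTZ] = -2/9, 2·[NTR] = 1/3
[MTZ]:[NTR] = -2/9:1/3 = -2/3

[MTZ]:[NTR] = -2/3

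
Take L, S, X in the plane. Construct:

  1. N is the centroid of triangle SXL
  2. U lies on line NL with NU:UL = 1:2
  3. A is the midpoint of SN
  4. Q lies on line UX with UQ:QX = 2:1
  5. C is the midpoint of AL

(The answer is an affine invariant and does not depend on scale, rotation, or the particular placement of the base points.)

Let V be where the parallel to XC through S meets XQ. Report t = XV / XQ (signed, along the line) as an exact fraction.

t = -63/2

Choose coordinates L = (0, 0), S = (1, 0), X = (0, 1).
1. N is the centroid of triangle SXL ⇒ N = (1/3, 1/3)
2. U lies on line NL with NU:UL = 1:2 ⇒ U = (2/9, 2/9)
3. A is the midpoint of SN ⇒ A = (2/3, 1/6)
4. Q lies on line UX with UQ:QX = 2:1 ⇒ Q = (2/27, 20/27)
5. C is the midpoint of AL ⇒ C = (1/3, 1/12)
through S parallel to XC: direction (1/3, -11/12); meets XQ at V = (-7/3, 55/6)
V = X + t·(Q−X) with t = -63/2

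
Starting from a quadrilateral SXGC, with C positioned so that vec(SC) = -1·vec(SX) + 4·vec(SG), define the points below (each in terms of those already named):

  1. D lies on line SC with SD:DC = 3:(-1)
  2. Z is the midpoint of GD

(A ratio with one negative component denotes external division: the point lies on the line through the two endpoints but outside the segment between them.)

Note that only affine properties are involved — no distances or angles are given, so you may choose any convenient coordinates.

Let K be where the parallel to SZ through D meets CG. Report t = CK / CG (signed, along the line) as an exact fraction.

Set S = (0, 0), X = (1, 0), G = (0, 1), C = (-1, 4); any affine frame gives the same invariant.
1. D lies on line SC with SD:DC = 3:(-1) ⇒ D = (-3/2, 6)
2. Z is the midpoint of GD ⇒ Z = (-3/4, 7/2)
through D parallel to SZ: direction (-3/4, 7/2); meets CG at K = (-6/5, 23/5)
K = C + t·(G−C) with t = -1/5

t = -1/5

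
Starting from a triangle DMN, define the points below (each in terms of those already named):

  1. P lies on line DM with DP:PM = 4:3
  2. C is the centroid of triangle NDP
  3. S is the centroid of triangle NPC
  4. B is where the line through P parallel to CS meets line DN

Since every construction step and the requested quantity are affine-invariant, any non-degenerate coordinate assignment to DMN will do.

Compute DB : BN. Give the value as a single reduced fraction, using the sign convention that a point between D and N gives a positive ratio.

DB:BN = -1/2

Work in coordinates with D = (0, 0), M = (1, 0), N = (0, 1).
1. P lies on line DM with DP:PM = 4:3 ⇒ P = (4/7, 0)
2. C is the centroid of triangle NDP ⇒ C = (4/21, 1/3)
3. S is the centroid of triangle NPC ⇒ S = (16/63, 4/9)
4. B is where the line through P parallel to CS meets line DN ⇒ B = (0, -1)
B = D + t·(N−D) with t = -1, so DB:BN = t:(1−t) = -1:2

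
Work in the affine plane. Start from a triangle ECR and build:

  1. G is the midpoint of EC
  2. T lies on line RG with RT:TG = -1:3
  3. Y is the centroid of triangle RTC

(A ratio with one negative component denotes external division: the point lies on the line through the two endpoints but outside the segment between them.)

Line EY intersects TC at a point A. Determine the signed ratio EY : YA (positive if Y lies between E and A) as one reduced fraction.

EY:YA = 17

Assign E = (0, 0), C = (1, 0), R = (0, 1) — the answer is frame-independent, so this choice is without loss of generality.
1. G is the midpoint of EC ⇒ G = (1/2, 0)
2. T lies on line RG with RT:TG = -1:3 ⇒ T = (-1/4, 3/2)
3. Y is the centroid of triangle RTC ⇒ Y = (1/4, 5/6)
line EY meets TC at A = (9/34, 15/17)
Y = E + t·(A−E) with t = 17/18, so EY:YA = 17/18:1/18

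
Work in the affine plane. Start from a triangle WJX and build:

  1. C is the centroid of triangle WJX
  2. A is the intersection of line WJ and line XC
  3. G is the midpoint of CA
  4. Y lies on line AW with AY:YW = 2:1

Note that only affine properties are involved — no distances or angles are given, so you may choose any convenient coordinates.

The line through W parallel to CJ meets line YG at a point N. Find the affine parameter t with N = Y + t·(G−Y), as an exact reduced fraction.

t = -2/7

Choose coordinates W = (0, 0), J = (1, 0), X = (0, 1).
1. C is the centroid of triangle WJX ⇒ C = (1/3, 1/3)
2. A is the intersection of line WJ and line XC ⇒ A = (1/2, 0)
3. G is the midpoint of CA ⇒ G = (5/12, 1/6)
4. Y lies on line AW with AY:YW = 2:1 ⇒ Y = (1/6, 0)
through W parallel to CJ: direction (2/3, -1/3); meets YG at N = (2/21, -1/21)
N = Y + t·(G−Y) with t = -2/7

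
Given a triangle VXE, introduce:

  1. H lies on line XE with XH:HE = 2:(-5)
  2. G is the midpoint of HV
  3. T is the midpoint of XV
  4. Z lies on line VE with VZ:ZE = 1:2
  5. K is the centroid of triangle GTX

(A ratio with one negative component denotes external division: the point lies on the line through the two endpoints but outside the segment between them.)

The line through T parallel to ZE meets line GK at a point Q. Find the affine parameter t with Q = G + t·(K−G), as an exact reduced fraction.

t = 6

Choose coordinates V = (0, 0), X = (1, 0), E = (0, 1).
1. H lies on line XE with XH:HE = 2:(-5) ⇒ H = (5/3, -2/3)
2. G is the midpoint of HV ⇒ G = (5/6, -1/3)
3. T is the midpoint of XV ⇒ T = (1/2, 0)
4. Z lies on line VE with VZ:ZE = 1:2 ⇒ Z = (0, 1/3)
5. K is the centroid of triangle GTX ⇒ K = (7/9, -1/9)
through T parallel to ZE: direction (0, 2/3); meets GK at Q = (1/2, 1)
Q = G + t·(K−G) with t = 6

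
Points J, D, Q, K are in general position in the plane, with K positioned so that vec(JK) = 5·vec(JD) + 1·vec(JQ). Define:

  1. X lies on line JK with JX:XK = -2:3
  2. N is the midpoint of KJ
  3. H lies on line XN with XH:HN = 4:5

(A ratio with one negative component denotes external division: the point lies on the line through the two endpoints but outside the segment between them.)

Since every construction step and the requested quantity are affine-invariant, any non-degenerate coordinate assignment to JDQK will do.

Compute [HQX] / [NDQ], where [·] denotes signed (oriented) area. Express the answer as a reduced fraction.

Set J = (0, 0), D = (1, 0), Q = (0, 1), K = (5, 1); any affine frame gives the same invariant.
1. X lies on line JK with JX:XK = -2:3 ⇒ X = (-10, -2)
2. N is the midpoint of KJ ⇒ N = (5/2, 1/2)
3. H lies on line XN with XH:HN = 4:5 ⇒ H = (-40/9, -8/9)
2·[HQX] = 50/9, 2·[NDQ] = -2
[HQX]:[NDQ] = 50/9:-2 = -25/9

[HQX]:[NDQ] = -25/9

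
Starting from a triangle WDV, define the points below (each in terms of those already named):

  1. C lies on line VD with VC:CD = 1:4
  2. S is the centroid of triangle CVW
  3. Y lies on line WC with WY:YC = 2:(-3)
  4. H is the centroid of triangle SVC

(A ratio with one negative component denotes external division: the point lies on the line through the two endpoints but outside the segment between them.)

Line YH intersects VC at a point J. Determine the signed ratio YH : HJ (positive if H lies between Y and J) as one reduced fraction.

YH:HJ = 26

Work in coordinates with W = (0, 0), D = (1, 0), V = (0, 1).
1. C lies on line VD with VC:CD = 1:4 ⇒ C = (1/5, 4/5)
2. S is the centroid of triangle CVW ⇒ S = (1/15, 3/5)
3. Y lies on line WC with WY:YC = 2:(-3) ⇒ Y = (-2/5, -8/5)
4. H is the centroid of triangle SVC ⇒ H = (4/45, 4/5)
line YH meets VC at J = (7/65, 58/65)
H = Y + t·(J−Y) with t = 26/27, so YH:HJ = 26/27:1/27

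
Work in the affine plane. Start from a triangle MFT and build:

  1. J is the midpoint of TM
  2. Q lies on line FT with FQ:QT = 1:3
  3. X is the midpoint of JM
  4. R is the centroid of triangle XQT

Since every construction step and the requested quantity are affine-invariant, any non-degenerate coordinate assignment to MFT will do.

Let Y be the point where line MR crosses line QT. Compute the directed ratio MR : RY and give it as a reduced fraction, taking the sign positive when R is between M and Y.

Work in coordinates with M = (0, 0), F = (1, 0), T = (0, 1).
1. J is the midpoint of TM ⇒ J = (0, 1/2)
2. Q lies on line FT with FQ:QT = 1:3 ⇒ Q = (3/4, 1/4)
3. X is the midpoint of JM ⇒ X = (0, 1/4)
4. R is the centroid of triangle XQT ⇒ R = (1/4, 1/2)
line MR meets QT at Y = (1/3, 2/3)
R = M + t·(Y−M) with t = 3/4, so MR:RY = 3/4:1/4

MR:RY = 3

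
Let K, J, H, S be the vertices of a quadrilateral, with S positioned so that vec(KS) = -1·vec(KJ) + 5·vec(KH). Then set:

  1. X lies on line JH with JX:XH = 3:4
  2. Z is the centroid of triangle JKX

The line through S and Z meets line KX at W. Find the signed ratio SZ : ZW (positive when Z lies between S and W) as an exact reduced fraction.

Assign K = (0, 0), J = (1, 0), H = (0, 1), S = (-1, 5) — the answer is frame-independent, so this choice is without loss of generality.
1. X lies on line JH with JX:XH = 3:4 ⇒ X = (4/7, 3/7)
2. Z is the centroid of triangle JKX ⇒ Z = (11/21, 1/7)
line SZ meets KX at W = (29/63, 29/84)
Z = S + t·(W−S) with t = 24/23, so SZ:ZW = 24/23:-1/23

SZ:ZW = -24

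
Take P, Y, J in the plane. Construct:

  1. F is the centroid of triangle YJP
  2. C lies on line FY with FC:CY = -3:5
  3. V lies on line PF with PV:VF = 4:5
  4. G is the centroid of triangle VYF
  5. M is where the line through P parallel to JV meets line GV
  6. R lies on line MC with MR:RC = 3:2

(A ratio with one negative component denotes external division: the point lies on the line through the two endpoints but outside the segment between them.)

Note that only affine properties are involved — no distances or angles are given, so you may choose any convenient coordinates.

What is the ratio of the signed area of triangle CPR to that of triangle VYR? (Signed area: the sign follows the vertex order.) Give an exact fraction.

Work in coordinates with P = (0, 0), Y = (1, 0), J = (0, 1).
1. F is the centroid of triangle YJP ⇒ F = (1/3, 1/3)
2. C lies on line FY with FC:CY = -3:5 ⇒ C = (-2/3, 5/6)
3. V lies on line PF with PV:VF = 4:5 ⇒ V = (4/27, 4/27)
4. G is the centroid of triangle VYF ⇒ G = (40/81, 13/81)
5. M is where the line through P parallel to JV meets line GV ⇒ M = (-2/81, 23/162)
6. R lies on line MC with MR:RC = 3:2 ⇒ R = (-166/405, 451/810)
2·[CPR] = 4/135, 2·[VYR] = 43/162
[CPR]:[VYR] = 4/135:43/162 = 24/215

[CPR]:[VYR] = 24/215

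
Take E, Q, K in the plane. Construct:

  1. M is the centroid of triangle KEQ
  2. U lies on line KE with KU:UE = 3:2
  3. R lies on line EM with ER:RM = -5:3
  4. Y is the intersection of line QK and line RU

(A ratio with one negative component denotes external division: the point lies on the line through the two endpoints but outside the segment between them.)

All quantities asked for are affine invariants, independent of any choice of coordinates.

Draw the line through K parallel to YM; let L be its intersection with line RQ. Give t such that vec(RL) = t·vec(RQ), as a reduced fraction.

t = -27/11

Work in coordinates with E = (0, 0), Q = (1, 0), K = (0, 1).
1. M is the centroid of triangle KEQ ⇒ M = (1/3, 1/3)
2. U lies on line KE with KU:UE = 3:2 ⇒ U = (0, 2/5)
3. R lies on line EM with ER:RM = -5:3 ⇒ R = (5/6, 5/6)
4. Y is the intersection of line QK and line RU ⇒ Y = (15/38, 23/38)
through K parallel to YM: direction (-7/114, -31/114); meets RQ at L = (14/33, 95/33)
L = R + t·(Q−R) with t = -27/11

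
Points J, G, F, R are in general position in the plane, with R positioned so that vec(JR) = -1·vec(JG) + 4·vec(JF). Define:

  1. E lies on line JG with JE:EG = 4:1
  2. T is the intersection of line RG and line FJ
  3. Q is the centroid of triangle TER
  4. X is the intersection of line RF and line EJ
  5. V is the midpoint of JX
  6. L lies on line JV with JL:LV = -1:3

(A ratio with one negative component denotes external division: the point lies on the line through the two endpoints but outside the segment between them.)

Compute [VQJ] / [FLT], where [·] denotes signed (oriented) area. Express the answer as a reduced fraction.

Work in coordinates with J = (0, 0), G = (1, 0), F = (0, 1), R = (-1, 4).
1. E lies on line JG with JE:EG = 4:1 ⇒ E = (4/5, 0)
2. T is the intersection of line RG and line FJ ⇒ T = (0, 2)
3. Q is the centroid of triangle TER ⇒ Q = (-1/15, 2)
4. X is the intersection of line RF and line EJ ⇒ X = (1/3, 0)
5. V is the midpoint of JX ⇒ V = (1/6, 0)
6. L lies on line JV with JL:LV = -1:3 ⇒ L = (-1/12, 0)
2·[VQJ] = 1/3, 2·[FLT] = -1/12
[VQJ]:[FLT] = 1/3:-1/12 = -4

[VQJ]:[FLT] = -4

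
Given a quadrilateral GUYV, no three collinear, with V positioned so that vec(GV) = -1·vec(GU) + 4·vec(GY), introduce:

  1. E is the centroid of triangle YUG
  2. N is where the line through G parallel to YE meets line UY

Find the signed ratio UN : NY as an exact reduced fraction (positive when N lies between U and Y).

Work in coordinates with G = (0, 0), U = (1, 0), Y = (0, 1), V = (-1, 4).
1. E is the centroid of triangle YUG ⇒ E = (1/3, 1/3)
2. N is where the line through G parallel to YE meets line UY ⇒ N = (-1, 2)
N = U + t·(Y−U) with t = 2, so UN:NY = t:(1−t) = 2:-1

UN:NY = -2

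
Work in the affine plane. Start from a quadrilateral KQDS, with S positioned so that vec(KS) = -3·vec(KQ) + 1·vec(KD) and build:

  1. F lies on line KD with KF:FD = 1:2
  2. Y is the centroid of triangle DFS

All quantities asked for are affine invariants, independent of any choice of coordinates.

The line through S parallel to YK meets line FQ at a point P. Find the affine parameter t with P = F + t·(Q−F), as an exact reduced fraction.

Assign K = (0, 0), Q = (1, 0), D = (0, 1), S = (-3, 1) — the answer is frame-independent, so this choice is without loss of generality.
1. F lies on line KD with KF:FD = 1:2 ⇒ F = (0, 1/3)
2. Y is the centroid of triangle DFS ⇒ Y = (-1, 7/9)
through S parallel to YK: direction (1, -7/9); meets FQ at P = (-15/4, 19/12)
P = F + t·(Q−F) with t = -15/4

t = -15/4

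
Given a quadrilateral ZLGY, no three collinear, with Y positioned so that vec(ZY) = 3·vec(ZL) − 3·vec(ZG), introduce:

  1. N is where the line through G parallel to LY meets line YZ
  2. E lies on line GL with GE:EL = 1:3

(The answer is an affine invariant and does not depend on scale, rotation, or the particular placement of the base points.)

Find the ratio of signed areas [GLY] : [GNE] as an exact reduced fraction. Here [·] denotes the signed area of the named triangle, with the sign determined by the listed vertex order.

Choose coordinates Z = (0, 0), L = (1, 0), G = (0, 1), Y = (3, -3).
1. N is where the line through G parallel to LY meets line YZ ⇒ N = (2, -2)
2. E lies on line GL with GE:EL = 1:3 ⇒ E = (1/4, 3/4)
2·[GLY] = -1, 2·[GNE] = 1/4
[GLY]:[GNE] = -1:1/4 = -4

[GLY]:[GNE] = -4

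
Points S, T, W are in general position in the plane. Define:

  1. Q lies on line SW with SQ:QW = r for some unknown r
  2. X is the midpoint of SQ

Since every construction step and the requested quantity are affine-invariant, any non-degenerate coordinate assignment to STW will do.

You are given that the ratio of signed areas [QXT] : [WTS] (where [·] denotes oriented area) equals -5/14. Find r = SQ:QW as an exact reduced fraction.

r = 5/2

Work in coordinates with S = (0, 0), T = (1, 0), W = (0, 1).
1. With SQ:QW = r, write λ = r/(r+1) so Q = S + λ·(W−S); Q is affine-linear in λ
2. X is the midpoint of SQ ⇒ X is an affine combination of earlier points and hence also affine-linear in λ
Every point depending on Q is an affine combination of Q and λ-independent points, so each such coordinate is linear in λ; the λ² term in each signed area is a multiple of (W−S)×(W−S) = 0, so 2·[QXT] and 2·[WTS] are each linear in λ. Evaluating at λ=0 and λ=1:
  2·[QXT] = 1/2·λ,   2·[WTS] = -1
So [QXT]:[WTS] = (1/2·λ) / (-1). Setting this equal to -5/14:
  1/2·λ = -5/14·(-1)  ⇒  λ = 5/7
Then r = λ/(1−λ) = (5/7)/(2/7) = 5/2. Check: with r = 5/2, Q = (0, 5/7) and [QXT]:[WTS] = -5/14 as required.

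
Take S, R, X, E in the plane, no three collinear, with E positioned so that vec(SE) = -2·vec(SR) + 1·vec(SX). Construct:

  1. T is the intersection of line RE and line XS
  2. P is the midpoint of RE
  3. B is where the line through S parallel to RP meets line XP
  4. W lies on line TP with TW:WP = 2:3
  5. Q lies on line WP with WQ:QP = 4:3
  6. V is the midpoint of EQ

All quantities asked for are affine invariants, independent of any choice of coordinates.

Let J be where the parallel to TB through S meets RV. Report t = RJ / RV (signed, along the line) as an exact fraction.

t = 35/306

Assign S = (0, 0), R = (1, 0), X = (0, 1), E = (-2, 1) — the answer is frame-independent, so this choice is without loss of generality.
1. T is the intersection of line RE and line XS ⇒ T = (0, 1/3)
2. P is the midpoint of RE ⇒ P = (-1/2, 1/2)
3. B is where the line through S parallel to RP meets line XP ⇒ B = (-3/4, 1/4)
4. W lies on line TP with TW:WP = 2:3 ⇒ W = (-1/5, 2/5)
5. Q lies on line WP with WQ:QP = 4:3 ⇒ Q = (-13/35, 16/35)
6. V is the midpoint of EQ ⇒ V = (-83/70, 51/70)
through S parallel to TB: direction (-3/4, -1/12); meets RV at J = (3/4, 1/12)
J = R + t·(V−R) with t = 35/306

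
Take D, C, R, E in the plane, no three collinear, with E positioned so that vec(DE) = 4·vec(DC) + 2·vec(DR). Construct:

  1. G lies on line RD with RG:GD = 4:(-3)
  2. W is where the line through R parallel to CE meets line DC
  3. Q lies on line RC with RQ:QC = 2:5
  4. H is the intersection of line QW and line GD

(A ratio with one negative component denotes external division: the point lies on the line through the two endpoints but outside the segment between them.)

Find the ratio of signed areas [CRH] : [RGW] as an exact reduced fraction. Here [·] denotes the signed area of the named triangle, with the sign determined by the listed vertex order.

Choose coordinates D = (0, 0), C = (1, 0), R = (0, 1), E = (4, 2).
1. G lies on line RD with RG:GD = 4:(-3) ⇒ G = (0, -3)
2. W is where the line through R parallel to CE meets line DC ⇒ W = (-3/2, 0)
3. Q lies on line RC with RQ:QC = 2:5 ⇒ Q = (2/7, 5/7)
4. H is the intersection of line QW and line GD ⇒ H = (0, 3/5)
2·[CRH] = 2/5, 2·[RGW] = -6
[CRH]:[RGW] = 2/5:-6 = -1/15

[CRH]:[RGW] = -1/15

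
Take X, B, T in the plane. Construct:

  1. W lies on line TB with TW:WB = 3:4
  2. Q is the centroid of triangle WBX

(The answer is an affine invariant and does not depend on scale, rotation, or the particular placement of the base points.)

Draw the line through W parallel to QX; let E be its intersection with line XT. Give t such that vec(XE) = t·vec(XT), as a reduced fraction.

Work in coordinates with X = (0, 0), B = (1, 0), T = (0, 1).
1. W lies on line TB with TW:WB = 3:4 ⇒ W = (3/7, 4/7)
2. Q is the centroid of triangle WBX ⇒ Q = (10/21, 4/21)
through W parallel to QX: direction (-10/21, -4/21); meets XT at E = (0, 2/5)
E = X + t·(T−X) with t = 2/5

t = 2/5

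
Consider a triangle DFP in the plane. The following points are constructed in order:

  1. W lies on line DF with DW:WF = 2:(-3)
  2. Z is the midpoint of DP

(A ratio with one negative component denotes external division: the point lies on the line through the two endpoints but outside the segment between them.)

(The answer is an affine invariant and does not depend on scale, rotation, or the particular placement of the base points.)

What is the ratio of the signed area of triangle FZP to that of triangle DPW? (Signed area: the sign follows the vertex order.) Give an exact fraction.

Assign D = (0, 0), F = (1, 0), P = (0, 1) — the answer is frame-independent, so this choice is without loss of generality.
1. W lies on line DF with DW:WF = 2:(-3) ⇒ W = (-2, 0)
2. Z is the midpoint of DP ⇒ Z = (0, 1/2)
2·[FZP] = -1/2, 2·[DPW] = 2
[FZP]:[DPW] = -1/2:2 = -1/4

[FZP]:[DPW] = -1/4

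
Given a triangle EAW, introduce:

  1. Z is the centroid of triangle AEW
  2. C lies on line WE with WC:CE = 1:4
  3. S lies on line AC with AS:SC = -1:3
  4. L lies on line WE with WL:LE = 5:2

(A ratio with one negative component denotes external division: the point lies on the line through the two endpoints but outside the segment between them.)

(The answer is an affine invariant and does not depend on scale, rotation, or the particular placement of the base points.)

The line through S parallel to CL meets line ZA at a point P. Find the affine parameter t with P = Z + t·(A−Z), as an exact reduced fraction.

Choose coordinates E = (0, 0), A = (1, 0), W = (0, 1).
1. Z is the centroid of triangle AEW ⇒ Z = (1/3, 1/3)
2. C lies on line WE with WC:CE = 1:4 ⇒ C = (0, 4/5)
3. S lies on line AC with AS:SC = -1:3 ⇒ S = (3/2, -2/5)
4. L lies on line WE with WL:LE = 5:2 ⇒ L = (0, 2/7)
through S parallel to CL: direction (0, -18/35); meets ZA at P = (3/2, -1/4)
P = Z + t·(A−Z) with t = 7/4

t = 7/4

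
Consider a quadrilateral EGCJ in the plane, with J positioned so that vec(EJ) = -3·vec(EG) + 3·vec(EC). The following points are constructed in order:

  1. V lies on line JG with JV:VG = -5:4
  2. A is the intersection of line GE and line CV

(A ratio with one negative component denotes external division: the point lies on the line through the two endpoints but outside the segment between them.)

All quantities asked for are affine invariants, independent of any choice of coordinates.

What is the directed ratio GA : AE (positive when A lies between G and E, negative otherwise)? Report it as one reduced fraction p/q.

Set E = (0, 0), G = (1, 0), C = (0, 1), J = (-3, 3); any affine frame gives the same invariant.
1. V lies on line JG with JV:VG = -5:4 ⇒ V = (17, -12)
2. A is the intersection of line GE and line CV ⇒ A = (17/13, 0)
A = G + t·(E−G) with t = -4/13, so GA:AE = t:(1−t) = -4/13:17/13

GA:AE = -4/17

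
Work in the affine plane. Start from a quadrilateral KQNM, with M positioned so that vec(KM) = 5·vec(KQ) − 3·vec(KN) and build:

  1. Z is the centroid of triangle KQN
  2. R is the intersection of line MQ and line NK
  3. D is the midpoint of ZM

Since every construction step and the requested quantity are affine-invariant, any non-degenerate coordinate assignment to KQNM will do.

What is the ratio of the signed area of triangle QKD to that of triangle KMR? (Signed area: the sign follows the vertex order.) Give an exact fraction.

[QKD]:[KMR] = 16/45

Set K = (0, 0), Q = (1, 0), N = (0, 1), M = (5, -3); any affine frame gives the same invariant.
1. Z is the centroid of triangle KQN ⇒ Z = (1/3, 1/3)
2. R is the intersection of line MQ and line NK ⇒ R = (0, 3/4)
3. D is the midpoint of ZM ⇒ D = (8/3, -4/3)
2·[QKD] = 4/3, 2·[KMR] = 15/4
[QKD]:[KMR] = 4/3:15/4 = 16/45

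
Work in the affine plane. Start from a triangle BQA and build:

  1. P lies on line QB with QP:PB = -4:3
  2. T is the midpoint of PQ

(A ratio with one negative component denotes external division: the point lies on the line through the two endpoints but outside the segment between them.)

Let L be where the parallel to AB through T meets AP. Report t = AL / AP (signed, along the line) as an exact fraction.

Assign B = (0, 0), Q = (1, 0), A = (0, 1) — the answer is frame-independent, so this choice is without loss of generality.
1. P lies on line QB with QP:PB = -4:3 ⇒ P = (-3, 0)
2. T is the midpoint of PQ ⇒ T = (-1, 0)
through T parallel to AB: direction (0, -1); meets AP at L = (-1, 2/3)
L = A + t·(P−A) with t = 1/3

t = 1/3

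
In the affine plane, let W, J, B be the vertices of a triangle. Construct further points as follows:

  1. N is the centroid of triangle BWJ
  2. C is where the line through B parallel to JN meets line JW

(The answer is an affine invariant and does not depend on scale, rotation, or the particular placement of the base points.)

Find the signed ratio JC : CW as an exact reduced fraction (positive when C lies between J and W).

JC:CW = -1/2

Set W = (0, 0), J = (1, 0), B = (0, 1); any affine frame gives the same invariant.
1. N is the centroid of triangle BWJ ⇒ N = (1/3, 1/3)
2. C is where the line through B parallel to JN meets line JW ⇒ C = (2, 0)
C = J + t·(W−J) with t = -1, so JC:CW = t:(1−t) = -1:2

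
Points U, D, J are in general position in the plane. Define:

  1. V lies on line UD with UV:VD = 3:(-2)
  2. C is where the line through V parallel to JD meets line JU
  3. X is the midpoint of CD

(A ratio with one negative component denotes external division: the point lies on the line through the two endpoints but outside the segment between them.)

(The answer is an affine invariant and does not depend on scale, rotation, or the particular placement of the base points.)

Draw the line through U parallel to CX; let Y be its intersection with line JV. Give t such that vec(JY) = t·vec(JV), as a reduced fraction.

t = -1/8

Work in coordinates with U = (0, 0), D = (1, 0), J = (0, 1).
1. V lies on line UD with UV:VD = 3:(-2) ⇒ V = (3, 0)
2. C is where the line through V parallel to JD meets line JU ⇒ C = (0, 3)
3. X is the midpoint of CD ⇒ X = (1/2, 3/2)
through U parallel to CX: direction (1/2, -3/2); meets JV at Y = (-3/8, 9/8)
Y = J + t·(V−J) with t = -1/8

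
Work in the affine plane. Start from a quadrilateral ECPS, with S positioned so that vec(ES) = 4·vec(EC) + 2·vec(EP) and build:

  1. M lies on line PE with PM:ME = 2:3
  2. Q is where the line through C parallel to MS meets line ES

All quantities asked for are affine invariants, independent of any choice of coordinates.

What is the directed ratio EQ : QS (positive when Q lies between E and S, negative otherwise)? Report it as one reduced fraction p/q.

EQ:QS = -7/19

Choose coordinates E = (0, 0), C = (1, 0), P = (0, 1), S = (4, 2).
1. M lies on line PE with PM:ME = 2:3 ⇒ M = (0, 3/5)
2. Q is where the line through C parallel to MS meets line ES ⇒ Q = (-7/3, -7/6)
Q = E + t·(S−E) with t = -7/12, so EQ:QS = t:(1−t) = -7/12:19/12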